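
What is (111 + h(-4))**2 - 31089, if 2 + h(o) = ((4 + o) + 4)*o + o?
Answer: -23168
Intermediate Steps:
h(o) = -2 + o + o*(8 + o) (h(o) = -2 + (((4 + o) + 4)*o + o) = -2 + ((8 + o)*o + o) = -2 + (o*(8 + o) + o) = -2 + (o + o*(8 + o)) = -2 + o + o*(8 + o))
(111 + h(-4))**2 - 31089 = (111 + (-2 + (-4)**2 + 9*(-4)))**2 - 31089 = (111 + (-2 + 16 - 36))**2 - 31089 = (111 - 22)**2 - 31089 = 89**2 - 31089 = 7921 - 31089 = -23168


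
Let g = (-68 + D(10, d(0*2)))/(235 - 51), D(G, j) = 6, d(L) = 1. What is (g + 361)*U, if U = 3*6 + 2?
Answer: 165905/23 ≈ 7213.3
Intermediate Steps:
U = 20 (U = 18 + 2 = 20)
g = -31/92 (g = (-68 + 6)/(235 - 51) = -62/184 = -62*1/184 = -31/92 ≈ -0.33696)
(g + 361)*U = (-31/92 + 361)*20 = (33181/92)*20 = 165905/23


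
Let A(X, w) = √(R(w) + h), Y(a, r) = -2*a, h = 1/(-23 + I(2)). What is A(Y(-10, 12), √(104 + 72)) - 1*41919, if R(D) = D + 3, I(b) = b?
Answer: -41919 + √(1302 + 1764*√11)/21 ≈ -41915.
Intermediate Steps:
h = -1/21 (h = 1/(-23 + 2) = 1/(-21) = -1/21 ≈ -0.047619)
R(D) = 3 + D
A(X, w) = √(62/21 + w) (A(X, w) = √((3 + w) - 1/21) = √(62/21 + w))
A(Y(-10, 12), √(104 + 72)) - 1*41919 = √(1302 + 441*√(104 + 72))/21 - 1*41919 = √(1302 + 441*√176)/21 - 41919 = √(1302 + 441*(4*√11))/21 - 41919 = √(1302 + 1764*√11)/21 - 41919 = -41919 + √(1302 + 1764*√11)/21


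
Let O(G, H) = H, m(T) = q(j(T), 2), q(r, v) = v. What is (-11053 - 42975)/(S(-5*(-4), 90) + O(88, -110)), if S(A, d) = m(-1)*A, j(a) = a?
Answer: 27014/35 ≈ 771.83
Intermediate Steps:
m(T) = 2
S(A, d) = 2*A
(-11053 - 42975)/(S(-5*(-4), 90) + O(88, -110)) = (-11053 - 42975)/(2*(-5*(-4)) - 110) = -54028/(2*20 - 110) = -54028/(40 - 110) = -54028/(-70) = -54028*(-1/70) = 27014/35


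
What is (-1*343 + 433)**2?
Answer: 8100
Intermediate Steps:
(-1*343 + 433)**2 = (-343 + 433)**2 = 90**2 = 8100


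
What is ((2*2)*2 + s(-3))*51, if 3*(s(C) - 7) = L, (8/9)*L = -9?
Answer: 4743/8 ≈ 592.88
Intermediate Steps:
L = -81/8 (L = (9/8)*(-9) = -81/8 ≈ -10.125)
s(C) = 29/8 (s(C) = 7 + (1/3)*(-81/8) = 7 - 27/8 = 29/8)
((2*2)*2 + s(-3))*51 = ((2*2)*2 + 29/8)*51 = (4*2 + 29/8)*51 = (8 + 29/8)*51 = (93/8)*51 = 4743/8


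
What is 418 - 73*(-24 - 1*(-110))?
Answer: -5860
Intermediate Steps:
418 - 73*(-24 - 1*(-110)) = 418 - 73*(-24 + 110) = 418 - 73*86 = 418 - 6278 = -5860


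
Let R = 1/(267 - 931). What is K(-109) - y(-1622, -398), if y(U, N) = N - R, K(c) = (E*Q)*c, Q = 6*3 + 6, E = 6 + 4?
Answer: -17105969/664 ≈ -25762.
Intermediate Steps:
R = -1/664 (R = 1/(-664) = -1/664 ≈ -0.0015060)
E = 10
Q = 24 (Q = 18 + 6 = 24)
K(c) = 240*c (K(c) = (10*24)*c = 240*c)
y(U, N) = 1/664 + N (y(U, N) = N - 1*(-1/664) = N + 1/664 = 1/664 + N)
K(-109) - y(-1622, -398) = 240*(-109) - (1/664 - 398) = -26160 - 1*(-264271/664) = -26160 + 264271/664 = -17105969/664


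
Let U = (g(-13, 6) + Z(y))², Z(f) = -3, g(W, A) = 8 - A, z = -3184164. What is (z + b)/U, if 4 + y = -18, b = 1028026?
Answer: -2156138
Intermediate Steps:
y = -22 (y = -4 - 18 = -22)
U = 1 (U = ((8 - 1*6) - 3)² = ((8 - 6) - 3)² = (2 - 3)² = (-1)² = 1)
(z + b)/U = (-3184164 + 1028026)/1 = -2156138*1 = -2156138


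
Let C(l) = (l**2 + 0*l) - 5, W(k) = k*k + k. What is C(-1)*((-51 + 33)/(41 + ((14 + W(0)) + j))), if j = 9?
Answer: 9/8 ≈ 1.1250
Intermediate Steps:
W(k) = k + k**2 (W(k) = k**2 + k = k + k**2)
C(l) = -5 + l**2 (C(l) = (l**2 + 0) - 5 = l**2 - 5 = -5 + l**2)
C(-1)*((-51 + 33)/(41 + ((14 + W(0)) + j))) = (-5 + (-1)**2)*((-51 + 33)/(41 + ((14 + 0*(1 + 0)) + 9))) = (-5 + 1)*(-18/(41 + ((14 + 0*1) + 9))) = -(-72)/(41 + ((14 + 0) + 9)) = -(-72)/(41 + (14 + 9)) = -(-72)/(41 + 23) = -(-72)/64 = -4*(-9/32) = 9/8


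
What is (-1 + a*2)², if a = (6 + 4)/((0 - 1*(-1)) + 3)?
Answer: 16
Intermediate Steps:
a = 5/2 (a = 10/((0 + 1) + 3) = 10/(1 + 3) = 10/4 = 10*(¼) = 5/2 ≈ 2.5000)
(-1 + a*2)² = (-1 + (5/2)*2)² = (-1 + 5)² = 4² = 16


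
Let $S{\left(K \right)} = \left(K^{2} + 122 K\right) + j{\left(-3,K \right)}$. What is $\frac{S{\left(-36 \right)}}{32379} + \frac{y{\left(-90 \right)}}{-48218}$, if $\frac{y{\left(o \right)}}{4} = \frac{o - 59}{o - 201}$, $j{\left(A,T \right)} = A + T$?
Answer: $- \frac{7334642669}{75720655167} \approx -0.096864$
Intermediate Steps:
$y{\left(o \right)} = \frac{4 \left(-59 + o\right)}{-201 + o}$ ($y{\left(o \right)} = 4 \frac{o - 59}{o - 201} = 4 \frac{-59 + o}{-201 + o} = \frac{4 \left(-59 + o\right)}{-201 + o}$)
$S{\left(K \right)} = -3 + K^{2} + 123 K$ ($S{\left(K \right)} = \left(K^{2} + 122 K\right) + \left(-3 + K\right) = -3 + K^{2} + 123 K$)
$\frac{S{\left(-36 \right)}}{32379} + \frac{y{\left(-90 \right)}}{-48218} = \frac{-3 + \left(-36\right)^{2} + 123 \left(-36\right)}{32379} + \frac{4 \frac{1}{-201 - 90} \left(-59 - 90\right)}{-48218} = \left(-3 + 1296 - 4428\right) \frac{1}{32379} + 4 \frac{1}{-291} \left(-149\right) \left(- \frac{1}{48218}\right) = \left(-3135\right) \frac{1}{32379} + 4 \left(- \frac{1}{291}\right) \left(-149\right) \left(- \frac{1}{48218}\right) = - \frac{1045}{10793} + \frac{596}{291} \left(- \frac{1}{48218}\right) = - \frac{1045}{10793} - \frac{298}{7015719} = - \frac{7334642669}{75720655167}$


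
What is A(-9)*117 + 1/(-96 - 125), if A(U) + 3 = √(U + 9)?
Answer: -77572/221 ≈ -351.00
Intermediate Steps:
A(U) = -3 + √(9 + U) (A(U) = -3 + √(U + 9) = -3 + √(9 + U))
A(-9)*117 + 1/(-96 - 125) = (-3 + √(9 - 9))*117 + 1/(-96 - 125) = (-3 + √0)*117 + 1/(-221) = (-3 + 0)*117 - 1/221 = -3*117 - 1/221 = -351 - 1/221 = -77572/221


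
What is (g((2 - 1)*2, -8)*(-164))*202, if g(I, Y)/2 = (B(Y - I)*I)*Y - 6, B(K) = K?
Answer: -10203424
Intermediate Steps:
g(I, Y) = -12 + 2*I*Y*(Y - I) (g(I, Y) = 2*(((Y - I)*I)*Y - 6) = 2*((I*(Y - I))*Y - 6) = 2*(I*Y*(Y - I) - 6) = 2*(-6 + I*Y*(Y - I)) = -12 + 2*I*Y*(Y - I))
(g((2 - 1)*2, -8)*(-164))*202 = ((-12 - 2*(2 - 1)*2*(-8)*((2 - 1)*2 - 1*(-8)))*(-164))*202 = ((-12 - 2*1*2*(-8)*(1*2 + 8))*(-164))*202 = ((-12 - 2*2*(-8)*(2 + 8))*(-164))*202 = ((-12 - 2*2*(-8)*10)*(-164))*202 = ((-12 + 320)*(-164))*202 = (308*(-164))*202 = -50512*202 = -10203424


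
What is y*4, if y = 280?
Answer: 1120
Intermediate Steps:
y*4 = 280*4 = 1120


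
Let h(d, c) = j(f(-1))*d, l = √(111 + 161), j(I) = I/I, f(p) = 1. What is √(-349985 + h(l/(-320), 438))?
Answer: √(-139994000 - 5*√17)/20 ≈ 591.6*I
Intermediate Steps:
j(I) = 1
l = 4*√17 (l = √272 = 4*√17 ≈ 16.492)
h(d, c) = d (h(d, c) = 1*d = d)
√(-349985 + h(l/(-320), 438)) = √(-349985 + (4*√17)/(-320)) = √(-349985 + (4*√17)*(-1/320)) = √(-349985 - √17/80)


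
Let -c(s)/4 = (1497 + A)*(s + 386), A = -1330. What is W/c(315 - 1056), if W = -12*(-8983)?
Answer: 26949/59285 ≈ 0.45457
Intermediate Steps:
c(s) = -257848 - 668*s (c(s) = -4*(1497 - 1330)*(s + 386) = -668*(386 + s) = -4*(64462 + 167*s) = -257848 - 668*s)
W = 107796
W/c(315 - 1056) = 107796/(-257848 - 668*(315 - 1056)) = 107796/(-257848 - 668*(-741)) = 107796/(-257848 + 494988) = 107796/237140 = 107796*(1/237140) = 26949/59285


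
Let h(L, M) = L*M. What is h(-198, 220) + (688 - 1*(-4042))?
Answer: -38830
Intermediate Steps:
h(-198, 220) + (688 - 1*(-4042)) = -198*220 + (688 - 1*(-4042)) = -43560 + (688 + 4042) = -43560 + 4730 = -38830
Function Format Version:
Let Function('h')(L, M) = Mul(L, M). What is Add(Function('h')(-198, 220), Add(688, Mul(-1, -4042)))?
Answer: -38830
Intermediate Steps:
Add(Function('h')(-198, 220), Add(688, Mul(-1, -4042))) = Add(Mul(-198, 220), Add(688, Mul(-1, -4042))) = Add(-43560, Add(688, 4042)) = Add(-43560, 4730) = -38830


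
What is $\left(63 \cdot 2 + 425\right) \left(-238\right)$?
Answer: $-131138$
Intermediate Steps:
$\left(63 \cdot 2 + 425\right) \left(-238\right) = \left(126 + 425\right) \left(-238\right) = 551 \left(-238\right) = -131138$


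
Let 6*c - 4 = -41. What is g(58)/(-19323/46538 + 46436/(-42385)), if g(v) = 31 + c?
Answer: -146952228185/8940131769 ≈ -16.437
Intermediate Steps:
c = -37/6 (c = ⅔ + (⅙)*(-41) = ⅔ - 41/6 = -37/6 ≈ -6.1667)
g(v) = 149/6 (g(v) = 31 - 37/6 = 149/6)
g(58)/(-19323/46538 + 46436/(-42385)) = 149/(6*(-19323/46538 + 46436/(-42385))) = 149/(6*(-19323*1/46538 + 46436*(-1/42385))) = 149/(6*(-19323/46538 - 46436/42385)) = 149/(6*(-2980043923/1972513130)) = (149/6)*(-1972513130/2980043923) = -146952228185/8940131769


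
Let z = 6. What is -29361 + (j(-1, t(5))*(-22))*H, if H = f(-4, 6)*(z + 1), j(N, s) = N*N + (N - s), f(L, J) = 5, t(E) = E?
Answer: -25511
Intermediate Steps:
j(N, s) = N + N**2 - s (j(N, s) = N**2 + (N - s) = N + N**2 - s)
H = 35 (H = 5*(6 + 1) = 5*7 = 35)
-29361 + (j(-1, t(5))*(-22))*H = -29361 + ((-1 + (-1)**2 - 1*5)*(-22))*35 = -29361 + ((-1 + 1 - 5)*(-22))*35 = -29361 - 5*(-22)*35 = -29361 + 110*35 = -29361 + 3850 = -25511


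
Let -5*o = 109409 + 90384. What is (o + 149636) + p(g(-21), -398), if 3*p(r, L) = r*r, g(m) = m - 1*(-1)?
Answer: 1647161/15 ≈ 1.0981e+5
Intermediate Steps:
g(m) = 1 + m (g(m) = m + 1 = 1 + m)
o = -199793/5 (o = -(109409 + 90384)/5 = -1/5*199793 = -199793/5 ≈ -39959.)
p(r, L) = r**2/3 (p(r, L) = (r*r)/3 = r**2/3)
(o + 149636) + p(g(-21), -398) = (-199793/5 + 149636) + (1 - 21)**2/3 = 548387/5 + (1/3)*(-20)**2 = 548387/5 + (1/3)*400 = 548387/5 + 400/3 = 1647161/15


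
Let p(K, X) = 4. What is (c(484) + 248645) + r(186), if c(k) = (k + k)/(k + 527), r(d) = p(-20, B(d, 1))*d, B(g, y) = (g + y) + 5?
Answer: 252133247/1011 ≈ 2.4939e+5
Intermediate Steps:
B(g, y) = 5 + g + y
r(d) = 4*d
c(k) = 2*k/(527 + k) (c(k) = (2*k)/(527 + k) = 2*k/(527 + k))
(c(484) + 248645) + r(186) = (2*484/(527 + 484) + 248645) + 4*186 = (2*484/1011 + 248645) + 744 = (2*484*(1/1011) + 248645) + 744 = (968/1011 + 248645) + 744 = 251381063/1011 + 744 = 252133247/1011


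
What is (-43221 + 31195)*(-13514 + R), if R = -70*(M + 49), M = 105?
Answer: 292159644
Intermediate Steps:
R = -10780 (R = -70*(105 + 49) = -70*154 = -10780)
(-43221 + 31195)*(-13514 + R) = (-43221 + 31195)*(-13514 - 10780) = -12026*(-24294) = 292159644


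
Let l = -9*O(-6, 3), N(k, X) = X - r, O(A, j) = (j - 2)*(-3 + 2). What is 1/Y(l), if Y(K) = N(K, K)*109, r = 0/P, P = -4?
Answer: 1/981 ≈ 0.0010194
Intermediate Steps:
r = 0 (r = 0/(-4) = 0*(-¼) = 0)
O(A, j) = 2 - j (O(A, j) = (-2 + j)*(-1) = 2 - j)
N(k, X) = X (N(k, X) = X - 1*0 = X + 0 = X)
l = 9 (l = -9*(2 - 1*3) = -9*(2 - 3) = -9*(-1) = 9)
Y(K) = 109*K (Y(K) = K*109 = 109*K)
1/Y(l) = 1/(109*9) = 1/981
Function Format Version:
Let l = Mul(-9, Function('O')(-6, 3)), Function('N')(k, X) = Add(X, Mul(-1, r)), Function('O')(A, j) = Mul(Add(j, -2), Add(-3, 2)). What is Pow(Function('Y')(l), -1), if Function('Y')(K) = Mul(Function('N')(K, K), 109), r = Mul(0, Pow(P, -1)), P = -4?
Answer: Rational(1, 981) ≈ 0.0010194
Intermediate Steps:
r = 0 (r = Mul(0, Pow(-4, -1)) = Mul(0, Rational(-1, 4)) = 0)
Function('O')(A, j) = Add(2, Mul(-1, j)) (Function('O')(A, j) = Mul(Add(-2, j), -1) = Add(2, Mul(-1, j)))
Function('N')(k, X) = X (Function('N')(k, X) = Add(X, Mul(-1, 0)) = Add(X, 0) = X)
l = 9 (l = Mul(-9, Add(2, Mul(-1, 3))) = Mul(-9, Add(2, -3)) = Mul(-9, -1) = 9)
Function('Y')(K) = Mul(109, K) (Function('Y')(K) = Mul(K, 109) = Mul(109, K))
Pow(Function('Y')(l), -1) = Pow(Mul(109, 9), -1) = Pow(981, -1) = Rational(1, 981)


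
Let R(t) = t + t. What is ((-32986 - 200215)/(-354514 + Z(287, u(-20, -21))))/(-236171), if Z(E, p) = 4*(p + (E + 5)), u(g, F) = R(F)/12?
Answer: -233201/83453384560 ≈ -2.7944e-6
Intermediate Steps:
R(t) = 2*t
u(g, F) = F/6 (u(g, F) = (2*F)/12 = (2*F)*(1/12) = F/6)
Z(E, p) = 20 + 4*E + 4*p (Z(E, p) = 4*(p + (5 + E)) = 4*(5 + E + p) = 20 + 4*E + 4*p)
((-32986 - 200215)/(-354514 + Z(287, u(-20, -21))))/(-236171) = ((-32986 - 200215)/(-354514 + (20 + 4*287 + 4*((1/6)*(-21)))))/(-236171) = -233201/(-354514 + (20 + 1148 + 4*(-7/2)))*(-1/236171) = -233201/(-354514 + (20 + 1148 - 14))*(-1/236171) = -233201/(-354514 + 1154)*(-1/236171) = -233201/(-353360)*(-1/236171) = -233201*(-1/353360)*(-1/236171) = (233201/353360)*(-1/236171) = -233201/83453384560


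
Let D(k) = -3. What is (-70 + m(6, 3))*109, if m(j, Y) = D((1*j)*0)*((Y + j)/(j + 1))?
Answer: -56353/7 ≈ -8050.4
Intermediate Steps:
m(j, Y) = -3*(Y + j)/(1 + j) (m(j, Y) = -3*(Y + j)/(j + 1) = -3*(Y + j)/(1 + j))
(-70 + m(6, 3))*109 = (-70 + 3*(-1*3 - 1*6)/(1 + 6))*109 = (-70 + 3*(-3 - 6)/7)*109 = (-70 + 3*(1/7)*(-9))*109 = (-70 - 27/7)*109 = -517/7*109 = -56353/7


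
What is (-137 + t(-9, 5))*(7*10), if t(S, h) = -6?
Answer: -10010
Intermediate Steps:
(-137 + t(-9, 5))*(7*10) = (-137 - 6)*(7*10) = -143*70 = -10010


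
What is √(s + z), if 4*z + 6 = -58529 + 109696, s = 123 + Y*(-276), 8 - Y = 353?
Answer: √432533/2 ≈ 328.84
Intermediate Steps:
Y = -345 (Y = 8 - 1*353 = 8 - 353 = -345)
s = 95343 (s = 123 - 345*(-276) = 123 + 95220 = 95343)
z = 51161/4 (z = -3/2 + (-58529 + 109696)/4 = -3/2 + (¼)*51167 = -3/2 + 51167/4 = 51161/4 ≈ 12790.)
√(s + z) = √(95343 + 51161/4) = √(432533/4) = √432533/2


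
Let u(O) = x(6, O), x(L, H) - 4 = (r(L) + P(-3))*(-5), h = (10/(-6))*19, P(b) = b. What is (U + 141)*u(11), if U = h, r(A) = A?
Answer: -3608/3 ≈ -1202.7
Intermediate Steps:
h = -95/3 (h = (10*(-⅙))*19 = -5/3*19 = -95/3 ≈ -31.667)
x(L, H) = 19 - 5*L (x(L, H) = 4 + (L - 3)*(-5) = 4 + (-3 + L)*(-5) = 4 + (15 - 5*L) = 19 - 5*L)
U = -95/3 ≈ -31.667
u(O) = -11 (u(O) = 19 - 5*6 = 19 - 30 = -11)
(U + 141)*u(11) = (-95/3 + 141)*(-11) = (328/3)*(-11) = -3608/3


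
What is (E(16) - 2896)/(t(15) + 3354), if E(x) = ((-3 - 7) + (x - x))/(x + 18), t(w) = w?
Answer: -49237/57273 ≈ -0.85969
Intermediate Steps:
E(x) = -10/(18 + x) (E(x) = (-10 + 0)/(18 + x) = -10/(18 + x))
(E(16) - 2896)/(t(15) + 3354) = (-10/(18 + 16) - 2896)/(15 + 3354) = (-10/34 - 2896)/3369 = (-10*1/34 - 2896)*(1/3369) = (-5/17 - 2896)*(1/3369) = -49237/17*1/3369 = -49237/57273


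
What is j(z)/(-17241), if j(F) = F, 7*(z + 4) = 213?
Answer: -185/120687 ≈ -0.0015329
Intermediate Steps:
z = 185/7 (z = -4 + (1/7)*213 = -4 + 213/7 = 185/7 ≈ 26.429)
j(z)/(-17241) = (185/7)/(-17241) = (185/7)*(-1/17241) = -185/120687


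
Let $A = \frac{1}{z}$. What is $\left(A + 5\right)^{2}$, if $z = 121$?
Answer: $\frac{367236}{14641} \approx 25.083$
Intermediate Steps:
$A = \frac{1}{121} \approx 0.0082645$
$\left(A + 5\right)^{2} = \left(\frac{1}{121} + 5\right)^{2} = \left(\frac{606}{121}\right)^{2} = \frac{367236}{14641}$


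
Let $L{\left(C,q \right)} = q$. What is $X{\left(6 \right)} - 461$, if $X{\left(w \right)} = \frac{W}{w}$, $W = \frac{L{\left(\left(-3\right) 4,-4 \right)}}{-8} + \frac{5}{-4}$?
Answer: $- \frac{3689}{8} \approx -461.13$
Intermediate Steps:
$W = - \frac{3}{4}$ ($W = - \frac{4}{-8} + \frac{5}{-4} = \left(-4\right) \left(- \frac{1}{8}\right) + 5 \left(- \frac{1}{4}\right) = \frac{1}{2} - \frac{5}{4} = - \frac{3}{4} \approx -0.75$)
$X{\left(w \right)} = - \frac{3}{4 w}$
$X{\left(6 \right)} - 461 = - \frac{3}{4 \cdot 6} - 461 = \left(- \frac{3}{4}\right) \frac{1}{6} - 461 = - \frac{1}{8} - 461 = - \frac{3689}{8}$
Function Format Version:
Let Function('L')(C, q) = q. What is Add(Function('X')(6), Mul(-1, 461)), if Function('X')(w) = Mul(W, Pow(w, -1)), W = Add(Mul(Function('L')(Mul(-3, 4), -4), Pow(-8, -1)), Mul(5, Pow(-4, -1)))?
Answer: Rational(-3689, 8) ≈ -461.13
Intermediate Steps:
W = Rational(-3, 4) (W = Add(Mul(-4, Pow(-8, -1)), Mul(5, Pow(-4, -1))) = Add(Mul(-4, Rational(-1, 8)), Mul(5, Rational(-1, 4))) = Add(Rational(1, 2), Rational(-5, 4)) = Rational(-3, 4) ≈ -0.75000)
Function('X')(w) = Mul(Rational(-3, 4), Pow(w, -1))
Add(Function('X')(6), Mul(-1, 461)) = Add(Mul(Rational(-3, 4), Pow(6, -1)), Mul(-1, 461)) = Add(Mul(Rational(-3, 4), Rational(1, 6)), -461) = Add(Rational(-1, 8), -461) = Rational(-3689, 8)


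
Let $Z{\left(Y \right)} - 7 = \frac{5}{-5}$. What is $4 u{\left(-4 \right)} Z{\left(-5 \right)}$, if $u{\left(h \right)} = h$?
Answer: $-96$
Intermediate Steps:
$Z{\left(Y \right)} = 6$ ($Z{\left(Y \right)} = 7 + \frac{5}{-5} = 7 + 5 \left(- \frac{1}{5}\right) = 7 - 1 = 6$)
$4 u{\left(-4 \right)} Z{\left(-5 \right)} = 4 \left(-4\right) 6 = \left(-16\right) 6 = -96$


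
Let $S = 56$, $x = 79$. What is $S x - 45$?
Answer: $4379$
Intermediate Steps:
$S x - 45 = 56 \cdot 79 - 45 = 4424 - 45 = 4379$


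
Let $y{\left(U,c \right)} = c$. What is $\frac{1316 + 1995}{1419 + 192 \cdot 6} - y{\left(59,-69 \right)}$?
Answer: $\frac{180710}{2571} \approx 70.288$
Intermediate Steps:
$\frac{1316 + 1995}{1419 + 192 \cdot 6} - y{\left(59,-69 \right)} = \frac{1316 + 1995}{1419 + 192 \cdot 6} - -69 = \frac{3311}{1419 + 1152} + 69 = \frac{3311}{2571} + 69 = \frac{180710}{2571}$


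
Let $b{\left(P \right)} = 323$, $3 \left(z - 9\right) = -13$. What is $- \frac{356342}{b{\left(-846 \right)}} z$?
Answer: $- \frac{4988788}{969} \approx -5148.4$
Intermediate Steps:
$z = \frac{14}{3}$ ($z = 9 + \frac{1}{3} \left(-13\right) = 9 - \frac{13}{3} = \frac{14}{3} \approx 4.6667$)
$- \frac{356342}{b{\left(-846 \right)}} z = - \frac{356342}{323} \cdot \frac{14}{3} = \left(-356342\right) \frac{1}{323} \cdot \frac{14}{3} = \left(- \frac{356342}{323}\right) \frac{14}{3} = - \frac{4988788}{969}$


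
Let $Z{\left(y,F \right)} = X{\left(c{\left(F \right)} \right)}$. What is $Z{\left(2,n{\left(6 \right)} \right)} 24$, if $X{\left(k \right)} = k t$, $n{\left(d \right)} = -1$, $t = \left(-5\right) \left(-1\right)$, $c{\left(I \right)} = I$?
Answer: $-120$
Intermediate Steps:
$t = 5$
$X{\left(k \right)} = 5 k$ ($X{\left(k \right)} = k 5 = 5 k$)
$Z{\left(y,F \right)} = 5 F$
$Z{\left(2,n{\left(6 \right)} \right)} 24 = 5 \left(-1\right) 24 = \left(-5\right) 24 = -120$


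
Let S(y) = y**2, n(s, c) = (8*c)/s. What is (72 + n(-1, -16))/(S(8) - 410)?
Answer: -100/173 ≈ -0.57803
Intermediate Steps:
n(s, c) = 8*c/s
(72 + n(-1, -16))/(S(8) - 410) = (72 + 8*(-16)/(-1))/(8**2 - 410) = (72 + 8*(-16)*(-1))/(64 - 410) = (72 + 128)/(-346) = 200*(-1/346) = -100/173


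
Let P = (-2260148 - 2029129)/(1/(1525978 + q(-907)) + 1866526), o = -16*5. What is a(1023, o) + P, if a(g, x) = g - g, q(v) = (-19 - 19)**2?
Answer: -2183845351298/950324291991 ≈ -2.2980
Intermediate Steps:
o = -80
q(v) = 1444 (q(v) = (-38)**2 = 1444)
a(g, x) = 0
P = -2183845351298/950324291991 (P = (-2260148 - 2029129)/(1/(1525978 + 1444) + 1866526) = -4289277/(1/1527422 + 1866526) = -4289277/2850972875973/1527422 = -4289277*1527422/2850972875973 = -2183845351298/950324291991 ≈ -2.2980)
a(1023, o) + P = 0 - 2183845351298/950324291991 = -2183845351298/950324291991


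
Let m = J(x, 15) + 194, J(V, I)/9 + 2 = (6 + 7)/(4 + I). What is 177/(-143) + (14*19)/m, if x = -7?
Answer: 110125/494923 ≈ 0.22251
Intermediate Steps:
J(V, I) = -18 + 117/(4 + I) (J(V, I) = -18 + 9*((6 + 7)/(4 + I)) = -18 + 9*(13/(4 + I)) = -18 + 117/(4 + I))
m = 3461/19 (m = 9*(5 - 2*15)/(4 + 15) + 194 = 9*(5 - 30)/19 + 194 = 9*(1/19)*(-25) + 194 = -225/19 + 194 = 3461/19 ≈ 182.16)
177/(-143) + (14*19)/m = 177/(-143) + (14*19)/(3461/19) = 177*(-1/143) + 266*(19/3461) = -177/143 + 5054/3461 = 110125/494923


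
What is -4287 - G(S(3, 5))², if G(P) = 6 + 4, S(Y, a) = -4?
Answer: -4387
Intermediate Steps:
G(P) = 10
-4287 - G(S(3, 5))² = -4287 - 1*10² = -4287 - 1*100 = -4287 - 100 = -4387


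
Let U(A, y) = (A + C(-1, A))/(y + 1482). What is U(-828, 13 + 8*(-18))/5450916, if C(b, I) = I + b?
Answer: -1657/7364187516 ≈ -2.2501e-7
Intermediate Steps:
U(A, y) = (-1 + 2*A)/(1482 + y) (U(A, y) = (A + (A - 1))/(y + 1482) = (A + (-1 + A))/(1482 + y) = (-1 + 2*A)/(1482 + y))
U(-828, 13 + 8*(-18))/5450916 = ((-1 + 2*(-828))/(1482 + (13 + 8*(-18))))/5450916 = ((-1 - 1656)/(1482 + (13 - 144)))*(1/5450916) = (-1657/(1482 - 131))*(1/5450916) = (-1657/1351)*(1/5450916) = ((1/1351)*(-1657))*(1/5450916) = -1657/1351*1/5450916 = -1657/7364187516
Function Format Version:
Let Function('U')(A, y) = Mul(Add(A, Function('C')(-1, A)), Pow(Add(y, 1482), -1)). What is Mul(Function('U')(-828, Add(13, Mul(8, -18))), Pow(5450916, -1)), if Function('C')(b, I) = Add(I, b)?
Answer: Rational(-1657, 7364187516) ≈ -2.2501e-7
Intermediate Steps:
Function('U')(A, y) = Mul(Pow(Add(1482, y), -1), Add(-1, Mul(2, A))) (Function('U')(A, y) = Mul(Add(A, Add(A, -1)), Pow(Add(y, 1482), -1)) = Mul(Add(A, Add(-1, A)), Pow(Add(1482, y), -1)) = Mul(Add(-1, Mul(2, A)), Pow(Add(1482, y), -1)) = Mul(Pow(Add(1482, y), -1), Add(-1, Mul(2, A))))
Mul(Function('U')(-828, Add(13, Mul(8, -18))), Pow(5450916, -1)) = Mul(Mul(Pow(Add(1482, Add(13, Mul(8, -18))), -1), Add(-1, Mul(2, -828))), Pow(5450916, -1)) = Mul(Mul(Pow(Add(1482, Add(13, -144)), -1), Add(-1, -1656)), Rational(1, 5450916)) = Mul(Mul(Pow(Add(1482, -131), -1), -1657), Rational(1, 5450916)) = Mul(Mul(Pow(1351, -1), -1657), Rational(1, 5450916)) = Mul(Mul(Rational(1, 1351), -1657), Rational(1, 5450916)) = Mul(Rational(-1657, 1351), Rational(1, 5450916)) = Rational(-1657, 7364187516)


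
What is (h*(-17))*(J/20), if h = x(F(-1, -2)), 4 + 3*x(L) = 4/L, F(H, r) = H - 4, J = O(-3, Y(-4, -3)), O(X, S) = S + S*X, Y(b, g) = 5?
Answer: -68/5 ≈ -13.600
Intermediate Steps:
J = -10 (J = 5*(1 - 3) = 5*(-2) = -10)
F(H, r) = -4 + H
x(L) = -4/3 + 4/(3*L) (x(L) = -4/3 + (4/L)/3 = -4/3 + 4/(3*L))
h = -8/5 (h = 4*(1 - (-4 - 1))/(3*(-4 - 1)) = (4/3)*(1 - 1*(-5))/(-5) = (4/3)*(-1/5)*(1 + 5) = (4/3)*(-1/5)*6 = -8/5 ≈ -1.6000)
(h*(-17))*(J/20) = (-8/5*(-17))*(-10/20) = 136*(-10*1/20)/5 = (136/5)*(-1/2) = -68/5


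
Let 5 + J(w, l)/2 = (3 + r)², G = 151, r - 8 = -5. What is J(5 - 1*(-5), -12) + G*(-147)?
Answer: -22135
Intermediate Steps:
r = 3 (r = 8 - 5 = 3)
J(w, l) = 62 (J(w, l) = -10 + 2*(3 + 3)² = -10 + 2*6² = -10 + 2*36 = -10 + 72 = 62)
J(5 - 1*(-5), -12) + G*(-147) = 62 + 151*(-147) = 62 - 22197 = -22135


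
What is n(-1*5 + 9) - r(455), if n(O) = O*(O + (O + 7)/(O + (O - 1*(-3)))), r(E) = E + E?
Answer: -890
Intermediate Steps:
r(E) = 2*E
n(O) = O*(O + (7 + O)/(3 + 2*O)) (n(O) = O*(O + (7 + O)/(O + (O + 3))) = O*(O + (7 + O)/(O + (3 + O))) = O*(O + (7 + O)/(3 + 2*O)))
n(-1*5 + 9) - r(455) = (-1*5 + 9)*(7 + 2*(-1*5 + 9)² + 4*(-1*5 + 9))/(3 + 2*(-1*5 + 9)) - 2*455 = (-5 + 9)*(7 + 2*(-5 + 9)² + 4*(-5 + 9))/(3 + 2*(-5 + 9)) - 1*910 = 4*(7 + 2*4² + 4*4)/(3 + 2*4) - 910 = 4*(7 + 2*16 + 16)/(3 + 8) - 910 = 4*(7 + 32 + 16)/11 - 910 = 4*(1/11)*55 - 910 = 20 - 910 = -890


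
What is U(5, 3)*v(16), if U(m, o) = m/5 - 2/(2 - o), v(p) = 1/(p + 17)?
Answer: 1/11 ≈ 0.090909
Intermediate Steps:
v(p) = 1/(17 + p)
U(m, o) = -2/(2 - o) + m/5 (U(m, o) = m*(⅕) - 2/(2 - o) = m/5 - 2/(2 - o) = -2/(2 - o) + m/5)
U(5, 3)*v(16) = ((10 - 2*5 + 5*3)/(5*(-2 + 3)))/(17 + 16) = ((⅕)*(10 - 10 + 15)/1)/33 = ((⅕)*1*15)*(1/33) = 3*(1/33) = 1/11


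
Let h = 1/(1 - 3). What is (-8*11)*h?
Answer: 44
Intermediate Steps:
h = -½ (h = 1/(-2) = -½ ≈ -0.50000)
(-8*11)*h = -8*11*(-½) = -88*(-½) = 44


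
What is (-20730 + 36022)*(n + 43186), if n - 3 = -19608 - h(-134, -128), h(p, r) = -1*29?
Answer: 361044120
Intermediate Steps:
h(p, r) = -29
n = -19576 (n = 3 + (-19608 - 1*(-29)) = 3 + (-19608 + 29) = 3 - 19579 = -19576)
(-20730 + 36022)*(n + 43186) = (-20730 + 36022)*(-19576 + 43186) = 15292*23610 = 361044120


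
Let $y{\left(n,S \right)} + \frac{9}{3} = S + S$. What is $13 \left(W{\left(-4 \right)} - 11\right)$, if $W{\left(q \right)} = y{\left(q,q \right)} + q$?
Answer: $-338$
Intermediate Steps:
$y{\left(n,S \right)} = -3 + 2 S$ ($y{\left(n,S \right)} = -3 + \left(S + S\right) = -3 + 2 S$)
$W{\left(q \right)} = -3 + 3 q$ ($W{\left(q \right)} = \left(-3 + 2 q\right) + q = -3 + 3 q$)
$13 \left(W{\left(-4 \right)} - 11\right) = 13 \left(\left(-3 + 3 \left(-4\right)\right) - 11\right) = 13 \left(\left(-3 - 12\right) - 11\right) = 13 \left(-15 - 11\right) = 13 \left(-26\right) = -338$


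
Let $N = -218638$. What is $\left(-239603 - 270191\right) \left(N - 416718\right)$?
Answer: $323900676664$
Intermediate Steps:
$\left(-239603 - 270191\right) \left(N - 416718\right) = \left(-239603 - 270191\right) \left(-218638 - 416718\right) = \left(-509794\right) \left(-635356\right) = 323900676664$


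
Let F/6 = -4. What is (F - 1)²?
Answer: 625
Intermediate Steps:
F = -24 (F = 6*(-4) = -24)
(F - 1)² = (-24 - 1)² = (-25)² = 625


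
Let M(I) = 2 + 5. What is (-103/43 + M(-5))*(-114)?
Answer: -22572/43 ≈ -524.93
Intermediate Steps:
M(I) = 7
(-103/43 + M(-5))*(-114) = (-103/43 + 7)*(-114) = (198/43)*(-114) = -22572/43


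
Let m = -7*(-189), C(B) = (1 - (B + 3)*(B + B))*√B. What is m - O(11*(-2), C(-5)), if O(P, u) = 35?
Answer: 1288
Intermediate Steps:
C(B) = √B*(1 - 2*B*(3 + B)) (C(B) = (1 - (3 + B)*2*B)*√B = (1 - 2*B*(3 + B))*√B = √B*(1 - 2*B*(3 + B)))
m = 1323
m - O(11*(-2), C(-5)) = 1323 - 1*35 = 1323 - 35 = 1288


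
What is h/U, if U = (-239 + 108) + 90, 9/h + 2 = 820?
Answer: -9/33538 ≈ -0.00026835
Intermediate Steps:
h = 9/818 (h = 9/(-2 + 820) = 9/818 ≈ 0.011002)
U = -41 (U = -131 + 90 = -41)
h/U = (9/818)/(-41) = (9/818)*(-1/41) = -9/33538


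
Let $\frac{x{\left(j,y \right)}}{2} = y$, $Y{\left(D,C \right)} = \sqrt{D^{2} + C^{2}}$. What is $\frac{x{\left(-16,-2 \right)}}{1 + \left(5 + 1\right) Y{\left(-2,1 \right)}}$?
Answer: $\frac{4}{179} - \frac{24 \sqrt{5}}{179} \approx -0.27746$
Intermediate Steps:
$Y{\left(D,C \right)} = \sqrt{C^{2} + D^{2}}$
$x{\left(j,y \right)} = 2 y$
$\frac{x{\left(-16,-2 \right)}}{1 + \left(5 + 1\right) Y{\left(-2,1 \right)}} = \frac{2 \left(-2\right)}{1 + \left(5 + 1\right) \sqrt{1^{2} + \left(-2\right)^{2}}} = \frac{1}{1 + 6 \sqrt{1 + 4}} \left(-4\right) = \frac{1}{1 + 6 \sqrt{5}} \left(-4\right) = - \frac{4}{1 + 6 \sqrt{5}}$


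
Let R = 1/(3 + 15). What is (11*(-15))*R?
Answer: -55/6 ≈ -9.1667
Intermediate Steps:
R = 1/18 ≈ 0.055556
(11*(-15))*R = (11*(-15))*(1/18) = -165*1/18 = -55/6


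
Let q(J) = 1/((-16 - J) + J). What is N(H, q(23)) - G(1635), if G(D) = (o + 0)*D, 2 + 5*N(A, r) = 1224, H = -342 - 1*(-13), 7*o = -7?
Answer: 9397/5 ≈ 1879.4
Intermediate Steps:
o = -1 (o = (1/7)*(-7) = -1)
H = -329 (H = -342 + 13 = -329)
q(J) = -1/16 (q(J) = 1/(-16) = -1/16)
N(A, r) = 1222/5 (N(A, r) = -2/5 + (1/5)*1224 = -2/5 + 1224/5 = 1222/5)
G(D) = -D (G(D) = (-1 + 0)*D = -D)
N(H, q(23)) - G(1635) = 1222/5 - (-1)*1635 = 1222/5 - 1*(-1635) = 1222/5 + 1635 = 9397/5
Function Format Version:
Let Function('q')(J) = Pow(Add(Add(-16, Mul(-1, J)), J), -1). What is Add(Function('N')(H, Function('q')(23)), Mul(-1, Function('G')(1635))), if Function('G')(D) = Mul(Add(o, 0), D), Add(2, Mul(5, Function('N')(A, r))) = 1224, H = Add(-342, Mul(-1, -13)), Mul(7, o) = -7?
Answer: Rational(9397, 5) ≈ 1879.4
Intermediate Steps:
o = -1 (o = Mul(Rational(1, 7), -7) = -1)
H = -329 (H = Add(-342, 13) = -329)
Function('q')(J) = Rational(-1, 16) (Function('q')(J) = Pow(-16, -1) = Rational(-1, 16))
Function('N')(A, r) = Rational(1222, 5) (Function('N')(A, r) = Add(Rational(-2, 5), Mul(Rational(1, 5), 1224)) = Add(Rational(-2, 5), Rational(1224, 5)) = Rational(1222, 5))
Function('G')(D) = Mul(-1, D) (Function('G')(D) = Mul(Add(-1, 0), D) = Mul(-1, D))
Add(Function('N')(H, Function('q')(23)), Mul(-1, Function('G')(1635))) = Add(Rational(1222, 5), Mul(-1, Mul(-1, 1635))) = Add(Rational(1222, 5), Mul(-1, -1635)) = Add(Rational(1222, 5), 1635) = Rational(9397, 5)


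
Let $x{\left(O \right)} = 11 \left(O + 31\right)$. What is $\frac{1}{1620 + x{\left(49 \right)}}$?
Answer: $\frac{1}{2500} \approx 0.0004$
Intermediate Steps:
$x{\left(O \right)} = 341 + 11 O$ ($x{\left(O \right)} = 11 \left(31 + O\right) = 341 + 11 O$)
$\frac{1}{1620 + x{\left(49 \right)}} = \frac{1}{1620 + \left(341 + 11 \cdot 49\right)} = \frac{1}{1620 + \left(341 + 539\right)} = \frac{1}{1620 + 880} = \frac{1}{2500}$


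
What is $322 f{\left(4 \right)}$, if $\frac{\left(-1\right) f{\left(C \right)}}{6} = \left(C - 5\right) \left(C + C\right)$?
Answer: $15456$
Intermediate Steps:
$f{\left(C \right)} = - 12 C \left(-5 + C\right)$ ($f{\left(C \right)} = - 6 \left(C - 5\right) \left(C + C\right) = - 6 \left(-5 + C\right) 2 C = - 6 \cdot 2 C \left(-5 + C\right) = - 12 C \left(-5 + C\right)$)
$322 f{\left(4 \right)} = 322 \cdot 12 \cdot 4 \left(5 - 4\right) = 322 \cdot 12 \cdot 4 \cdot 1 = 322 \cdot 48 = 15456$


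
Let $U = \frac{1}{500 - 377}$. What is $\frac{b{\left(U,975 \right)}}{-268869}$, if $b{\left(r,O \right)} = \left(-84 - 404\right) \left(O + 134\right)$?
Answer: $\frac{541192}{268869} \approx 2.0128$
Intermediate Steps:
$U = \frac{1}{123} \approx 0.0081301$
$b{\left(r,O \right)} = -65392 - 488 O$ ($b{\left(r,O \right)} = - 488 \left(134 + O\right) = -65392 - 488 O$)
$\frac{b{\left(U,975 \right)}}{-268869} = \frac{-65392 - 475800}{-268869} = \left(-65392 - 475800\right) \left(- \frac{1}{268869}\right) = \left(-541192\right) \left(- \frac{1}{268869}\right) = \frac{541192}{268869}$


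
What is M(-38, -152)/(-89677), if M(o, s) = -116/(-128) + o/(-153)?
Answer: -5653/439058592 ≈ -1.2875e-5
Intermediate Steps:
M(o, s) = 29/32 - o/153 (M(o, s) = -116*(-1/128) + o*(-1/153) = 29/32 - o/153)
M(-38, -152)/(-89677) = (29/32 - 1/153*(-38))/(-89677) = (29/32 + 38/153)*(-1/89677) = (5653/4896)*(-1/89677) = -5653/439058592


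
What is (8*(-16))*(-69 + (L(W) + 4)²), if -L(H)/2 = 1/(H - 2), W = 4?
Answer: 7680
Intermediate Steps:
L(H) = -2/(-2 + H) (L(H) = -2/(H - 2) = -2/(-2 + H))
(8*(-16))*(-69 + (L(W) + 4)²) = (8*(-16))*(-69 + (-2/(-2 + 4) + 4)²) = -128*(-69 + (-2/2 + 4)²) = -128*(-69 + (-2*½ + 4)²) = -128*(-69 + (-1 + 4)²) = -128*(-69 + 3²) = -128*(-69 + 9) = -128*(-60) = 7680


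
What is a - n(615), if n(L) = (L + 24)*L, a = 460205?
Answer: 67220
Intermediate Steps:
n(L) = L*(24 + L) (n(L) = (24 + L)*L = L*(24 + L))
a - n(615) = 460205 - 615*(24 + 615) = 460205 - 615*639 = 460205 - 1*392985 = 460205 - 392985 = 67220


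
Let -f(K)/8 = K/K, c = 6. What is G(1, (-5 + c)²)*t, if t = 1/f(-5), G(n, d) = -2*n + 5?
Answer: -3/8 ≈ -0.37500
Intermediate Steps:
G(n, d) = 5 - 2*n
f(K) = -8 (f(K) = -8*K/K = -8*1 = -8)
t = -⅛ (t = 1/(-8) = -⅛ ≈ -0.12500)
G(1, (-5 + c)²)*t = (5 - 2*1)*(-⅛) = (5 - 2)*(-⅛) = 3*(-⅛) = -3/8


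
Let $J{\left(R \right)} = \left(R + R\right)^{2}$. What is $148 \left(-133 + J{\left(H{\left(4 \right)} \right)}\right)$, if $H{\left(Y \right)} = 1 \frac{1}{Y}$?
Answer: $-19647$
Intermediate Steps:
$H{\left(Y \right)} = \frac{1}{Y}$
$J{\left(R \right)} = 4 R^{2}$ ($J{\left(R \right)} = \left(2 R\right)^{2} = 4 R^{2}$)
$148 \left(-133 + J{\left(H{\left(4 \right)} \right)}\right) = 148 \left(-133 + 4 \left(\frac{1}{4}\right)^{2}\right) = 148 \left(-133 + \frac{4}{16}\right) = 148 \left(-133 + 4 \cdot \frac{1}{16}\right) = 148 \left(-133 + \frac{1}{4}\right) = 148 \left(- \frac{531}{4}\right) = -19647$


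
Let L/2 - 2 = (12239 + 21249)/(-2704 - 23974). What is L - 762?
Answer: -10144450/13339 ≈ -760.51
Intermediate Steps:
L = 19868/13339 (L = 4 + 2*((12239 + 21249)/(-2704 - 23974)) = 4 + 2*(33488/(-26678)) = 4 + 2*(33488*(-1/26678)) = 4 + 2*(-16744/13339) = 4 - 33488/13339 = 19868/13339 ≈ 1.4895)
L - 762 = 19868/13339 - 762 = -10144450/13339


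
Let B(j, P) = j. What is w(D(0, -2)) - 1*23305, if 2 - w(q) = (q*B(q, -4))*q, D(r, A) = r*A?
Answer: -23303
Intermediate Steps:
D(r, A) = A*r
w(q) = 2 - q³ (w(q) = 2 - q*q*q = 2 - q²*q = 2 - q³)
w(D(0, -2)) - 1*23305 = (2 - (-2*0)³) - 1*23305 = (2 - 1*0³) - 23305 = (2 - 1*0) - 23305 = (2 + 0) - 23305 = 2 - 23305 = -23303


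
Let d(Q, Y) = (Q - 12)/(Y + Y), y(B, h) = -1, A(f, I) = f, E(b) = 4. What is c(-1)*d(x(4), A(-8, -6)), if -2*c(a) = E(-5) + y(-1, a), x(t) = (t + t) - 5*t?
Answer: -9/4 ≈ -2.2500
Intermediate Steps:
x(t) = -3*t (x(t) = 2*t - 5*t = -3*t)
d(Q, Y) = (-12 + Q)/(2*Y) (d(Q, Y) = (-12 + Q)/((2*Y)) = (-12 + Q)*(1/(2*Y)) = (-12 + Q)/(2*Y))
c(a) = -3/2 (c(a) = -(4 - 1)/2 = -½*3 = -3/2)
c(-1)*d(x(4), A(-8, -6)) = -3*(-12 - 3*4)/(4*(-8)) = -3*(-1)*(-12 - 12)/(4*8) = -3*(-1)*(-24)/(4*8) = -3/2*3/2 = -9/4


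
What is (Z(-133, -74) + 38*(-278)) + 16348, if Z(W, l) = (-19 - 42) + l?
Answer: 5649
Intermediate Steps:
Z(W, l) = -61 + l
(Z(-133, -74) + 38*(-278)) + 16348 = ((-61 - 74) + 38*(-278)) + 16348 = (-135 - 10564) + 16348 = -10699 + 16348 = 5649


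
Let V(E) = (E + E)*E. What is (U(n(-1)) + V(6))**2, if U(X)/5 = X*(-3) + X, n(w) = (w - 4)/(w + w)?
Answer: 2209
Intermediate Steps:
n(w) = (-4 + w)/(2*w) (n(w) = (-4 + w)/((2*w)) = (-4 + w)*(1/(2*w)) = (-4 + w)/(2*w))
U(X) = -10*X (U(X) = 5*(X*(-3) + X) = 5*(-3*X + X) = 5*(-2*X) = -10*X)
V(E) = 2*E**2 (V(E) = (2*E)*E = 2*E**2)
(U(n(-1)) + V(6))**2 = (-5*(-4 - 1)/(-1) + 2*6**2)**2 = (-5*(-1)*(-5) + 2*36)**2 = (-10*5/2 + 72)**2 = (-25 + 72)**2 = 47**2 = 2209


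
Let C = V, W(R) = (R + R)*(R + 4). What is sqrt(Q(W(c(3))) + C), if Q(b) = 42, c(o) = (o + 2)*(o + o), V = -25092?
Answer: 5*I*sqrt(1002) ≈ 158.27*I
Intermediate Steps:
c(o) = 2*o*(2 + o) (c(o) = (2 + o)*(2*o) = 2*o*(2 + o))
W(R) = 2*R*(4 + R) (W(R) = (2*R)*(4 + R) = 2*R*(4 + R))
C = -25092
sqrt(Q(W(c(3))) + C) = sqrt(42 - 25092) = sqrt(-25050) = 5*I*sqrt(1002)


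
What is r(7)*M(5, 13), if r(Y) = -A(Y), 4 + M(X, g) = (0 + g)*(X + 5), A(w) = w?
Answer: -882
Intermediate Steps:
M(X, g) = -4 + g*(5 + X) (M(X, g) = -4 + (0 + g)*(X + 5) = -4 + g*(5 + X))
r(Y) = -Y
r(7)*M(5, 13) = (-1*7)*(-4 + 5*13 + 5*13) = -7*(-4 + 65 + 65) = -7*126 = -882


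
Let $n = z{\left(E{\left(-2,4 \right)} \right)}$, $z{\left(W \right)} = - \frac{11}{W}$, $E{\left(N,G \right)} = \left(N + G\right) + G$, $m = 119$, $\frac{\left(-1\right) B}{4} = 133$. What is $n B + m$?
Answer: $\frac{3283}{3} \approx 1094.3$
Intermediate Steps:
$B = -532$ ($B = \left(-4\right) 133 = -532$)
$E{\left(N,G \right)} = N + 2 G$ ($E{\left(N,G \right)} = \left(G + N\right) + G = N + 2 G$)
$n = - \frac{11}{6}$ ($n = - \frac{11}{-2 + 2 \cdot 4} = - \frac{11}{-2 + 8} = - \frac{11}{6} \approx -1.8333$)
$n B + m = \left(- \frac{11}{6}\right) \left(-532\right) + 119 = \frac{2926}{3} + 119 = \frac{3283}{3}$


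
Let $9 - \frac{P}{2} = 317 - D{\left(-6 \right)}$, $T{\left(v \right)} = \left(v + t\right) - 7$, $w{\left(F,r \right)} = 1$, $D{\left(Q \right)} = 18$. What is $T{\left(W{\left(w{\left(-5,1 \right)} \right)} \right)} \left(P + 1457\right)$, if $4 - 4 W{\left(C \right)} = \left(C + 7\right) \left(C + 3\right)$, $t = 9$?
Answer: $-4385$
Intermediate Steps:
$W{\left(C \right)} = 1 - \frac{\left(3 + C\right) \left(7 + C\right)}{4}$ ($W{\left(C \right)} = 1 - \frac{\left(C + 7\right) \left(C + 3\right)}{4} = 1 - \frac{\left(7 + C\right) \left(3 + C\right)}{4} = 1 - \frac{\left(3 + C\right) \left(7 + C\right)}{4}$)
$T{\left(v \right)} = 2 + v$ ($T{\left(v \right)} = \left(v + 9\right) - 7 = \left(9 + v\right) - 7 = 2 + v$)
$P = -580$ ($P = 18 - 2 \left(317 - 18\right) = 18 - 598 = -580$)
$T{\left(W{\left(w{\left(-5,1 \right)} \right)} \right)} \left(P + 1457\right) = \left(2 - \left(\frac{27}{4} + \frac{1}{4}\right)\right) \left(-580 + 1457\right) = \left(2 - 7\right) 877 = \left(-5\right) 877 = -4385$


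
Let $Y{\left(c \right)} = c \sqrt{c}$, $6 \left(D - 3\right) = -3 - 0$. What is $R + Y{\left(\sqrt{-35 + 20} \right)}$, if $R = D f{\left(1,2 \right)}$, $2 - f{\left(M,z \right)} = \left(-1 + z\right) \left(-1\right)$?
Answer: $\frac{15}{2} + 15^{\frac{3}{4}} i^{\frac{3}{2}} \approx 2.1104 + 5.3896 i$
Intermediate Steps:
$f{\left(M,z \right)} = 1 + z$ ($f{\left(M,z \right)} = 2 - \left(-1 + z\right) \left(-1\right) = 2 - \left(1 - z\right) = 2 + \left(-1 + z\right) = 1 + z$)
$D = \frac{5}{2}$ ($D = 3 + \frac{-3 - 0}{6} = 3 + \frac{-3 + 0}{6} = 3 + \frac{1}{6} \left(-3\right) = 3 - \frac{1}{2} = \frac{5}{2} \approx 2.5$)
$R = \frac{15}{2}$ ($R = \frac{5 \left(1 + 2\right)}{2} = \frac{5}{2} \cdot 3 = \frac{15}{2} \approx 7.5$)
$Y{\left(c \right)} = c^{\frac{3}{2}}$
$R + Y{\left(\sqrt{-35 + 20} \right)} = \frac{15}{2} + \left(\sqrt{-35 + 20}\right)^{\frac{3}{2}} = \frac{15}{2} + \left(\sqrt{-15}\right)^{\frac{3}{2}} = \frac{15}{2} + \left(i \sqrt{15}\right)^{\frac{3}{2}} = \frac{15}{2} + 15^{\frac{3}{4}} i^{\frac{3}{2}}$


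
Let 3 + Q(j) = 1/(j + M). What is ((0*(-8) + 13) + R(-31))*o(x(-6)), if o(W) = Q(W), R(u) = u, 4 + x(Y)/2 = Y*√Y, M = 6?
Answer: 9*(-7*I + 36*√6)/(-I + 6*√6) ≈ 54.042 - 0.60955*I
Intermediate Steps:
x(Y) = -8 + 2*Y^(3/2) (x(Y) = -8 + 2*(Y*√Y) = -8 + 2*Y^(3/2))
Q(j) = -3 + 1/(6 + j) (Q(j) = -3 + 1/(j + 6) = -3 + 1/(6 + j))
o(W) = (-17 - 3*W)/(6 + W)
((0*(-8) + 13) + R(-31))*o(x(-6)) = ((0*(-8) + 13) - 31)*((-17 - 3*(-8 + 2*(-6)^(3/2)))/(6 + (-8 + 2*(-6)^(3/2)))) = ((0 + 13) - 31)*((-17 - 3*(-8 + 2*(-6*I*√6)))/(6 + (-8 + 2*(-6*I*√6)))) = (13 - 31)*((-17 - 3*(-8 - 12*I*√6))/(6 + (-8 - 12*I*√6))) = -18*(-17 + (24 + 36*I*√6))/(-2 - 12*I*√6) = -18*(7 + 36*I*√6)/(-2 - 12*I*√6)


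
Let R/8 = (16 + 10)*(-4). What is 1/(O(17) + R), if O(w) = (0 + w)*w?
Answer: -1/543 ≈ -0.0018416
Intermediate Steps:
O(w) = w² (O(w) = w*w = w²)
R = -832 (R = 8*((16 + 10)*(-4)) = 8*(26*(-4)) = 8*(-104) = -832)
1/(O(17) + R) = 1/(17² - 832) = 1/(289 - 832) = 1/(-543) = -1/543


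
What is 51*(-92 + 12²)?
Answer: 2652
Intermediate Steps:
51*(-92 + 12²) = 51*(-92 + 144) = 51*52 = 2652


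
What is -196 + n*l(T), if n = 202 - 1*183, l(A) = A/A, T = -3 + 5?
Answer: -177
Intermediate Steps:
T = 2
l(A) = 1
n = 19 (n = 202 - 183 = 19)
-196 + n*l(T) = -196 + 19*1 = -196 + 19 = -177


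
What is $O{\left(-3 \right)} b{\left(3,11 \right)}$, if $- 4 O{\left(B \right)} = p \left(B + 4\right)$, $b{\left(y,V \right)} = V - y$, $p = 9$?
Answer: $-18$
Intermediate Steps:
$O{\left(B \right)} = -9 - \frac{9 B}{4}$ ($O{\left(B \right)} = - \frac{9 \left(B + 4\right)}{4} = - \frac{9 \left(4 + B\right)}{4} = - \frac{36 + 9 B}{4} = -9 - \frac{9 B}{4}$)
$O{\left(-3 \right)} b{\left(3,11 \right)} = \left(-9 - - \frac{27}{4}\right) \left(11 - 3\right) = \left(-9 + \frac{27}{4}\right) \left(11 - 3\right) = \left(- \frac{9}{4}\right) 8 = -18$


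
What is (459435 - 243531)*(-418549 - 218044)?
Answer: -137442975072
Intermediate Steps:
(459435 - 243531)*(-418549 - 218044) = 215904*(-636593) = -137442975072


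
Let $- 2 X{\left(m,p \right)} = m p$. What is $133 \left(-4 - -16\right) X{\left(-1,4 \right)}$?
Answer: $3192$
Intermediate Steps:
$X{\left(m,p \right)} = - \frac{m p}{2}$
$133 \left(-4 - -16\right) X{\left(-1,4 \right)} = 133 \left(-4 - -16\right) \left(\left(- \frac{1}{2}\right) \left(-1\right) 4\right) = 133 \left(-4 + 16\right) 2 = 133 \cdot 12 \cdot 2 = 1596 \cdot 2 = 3192$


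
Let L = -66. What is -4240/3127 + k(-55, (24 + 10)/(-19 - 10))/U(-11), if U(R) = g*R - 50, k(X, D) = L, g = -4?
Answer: 569/59 ≈ 9.6441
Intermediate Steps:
k(X, D) = -66
U(R) = -50 - 4*R (U(R) = -4*R - 50 = -50 - 4*R)
-4240/3127 + k(-55, (24 + 10)/(-19 - 10))/U(-11) = -4240/3127 - 66/(-50 - 4*(-11)) = -4240*1/3127 - 66/(-50 + 44) = -80/59 - 66/(-6) = -80/59 - 66*(-1/6) = -80/59 + 11 = 569/59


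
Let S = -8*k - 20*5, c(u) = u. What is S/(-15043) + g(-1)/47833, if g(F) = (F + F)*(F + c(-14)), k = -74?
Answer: -23082546/719551819 ≈ -0.032079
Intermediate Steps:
S = 492 (S = -8*(-74) - 20*5 = 592 - 100 = 492)
g(F) = 2*F*(-14 + F) (g(F) = (F + F)*(F - 14) = (2*F)*(-14 + F) = 2*F*(-14 + F))
S/(-15043) + g(-1)/47833 = 492/(-15043) + (2*(-1)*(-14 - 1))/47833 = 492*(-1/15043) + (2*(-1)*(-15))*(1/47833) = -492/15043 + 30*(1/47833) = -492/15043 + 30/47833 = -23082546/719551819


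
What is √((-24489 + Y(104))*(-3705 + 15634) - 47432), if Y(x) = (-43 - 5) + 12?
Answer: I*√292606157 ≈ 17106.0*I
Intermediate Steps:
Y(x) = -36 (Y(x) = -48 + 12 = -36)
√((-24489 + Y(104))*(-3705 + 15634) - 47432) = √((-24489 - 36)*(-3705 + 15634) - 47432) = √(-24525*11929 - 47432) = √(-292558725 - 47432) = √(-292606157) = I*√292606157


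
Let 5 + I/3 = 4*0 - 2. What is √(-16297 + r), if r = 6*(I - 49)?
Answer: I*√16717 ≈ 129.29*I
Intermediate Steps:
I = -21 (I = -15 + 3*(4*0 - 2) = -15 + 3*(0 - 2) = -15 + 3*(-2) = -15 - 6 = -21)
r = -420 (r = 6*(-21 - 49) = 6*(-70) = -420)
√(-16297 + r) = √(-16297 - 420) = √(-16717) = I*√16717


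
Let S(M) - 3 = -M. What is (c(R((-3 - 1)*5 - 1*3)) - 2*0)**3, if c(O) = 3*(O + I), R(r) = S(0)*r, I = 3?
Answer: -7762392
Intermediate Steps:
S(M) = 3 - M
R(r) = 3*r (R(r) = (3 - 1*0)*r = (3 + 0)*r = 3*r)
c(O) = 9 + 3*O (c(O) = 3*(O + 3) = 3*(3 + O) = 9 + 3*O)
(c(R((-3 - 1)*5 - 1*3)) - 2*0)**3 = ((9 + 3*(3*((-3 - 1)*5 - 1*3))) - 2*0)**3 = ((9 + 3*(3*(-4*5 - 3))) + 0)**3 = ((9 + 3*(3*(-20 - 3))) + 0)**3 = ((9 + 3*(3*(-23))) + 0)**3 = ((9 + 3*(-69)) + 0)**3 = ((9 - 207) + 0)**3 = (-198 + 0)**3 = (-198)**3 = -7762392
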